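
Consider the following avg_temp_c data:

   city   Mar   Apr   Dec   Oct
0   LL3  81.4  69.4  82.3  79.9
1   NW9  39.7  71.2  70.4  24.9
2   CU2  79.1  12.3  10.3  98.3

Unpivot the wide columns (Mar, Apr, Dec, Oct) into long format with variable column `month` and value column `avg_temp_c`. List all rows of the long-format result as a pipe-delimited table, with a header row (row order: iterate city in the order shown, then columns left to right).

| city | month | avg_temp_c |
| LL3 | Mar | 81.4 |
| LL3 | Apr | 69.4 |
| LL3 | Dec | 82.3 |
| LL3 | Oct | 79.9 |
| NW9 | Mar | 39.7 |
| NW9 | Apr | 71.2 |
| NW9 | Dec | 70.4 |
| NW9 | Oct | 24.9 |
| CU2 | Mar | 79.1 |
| CU2 | Apr | 12.3 |
| CU2 | Dec | 10.3 |
| CU2 | Oct | 98.3 |

Each (city, column) pair becomes one row: 3 × 4 = 12 rows.
For example, (LL3, Mar) → avg_temp_c=81.4.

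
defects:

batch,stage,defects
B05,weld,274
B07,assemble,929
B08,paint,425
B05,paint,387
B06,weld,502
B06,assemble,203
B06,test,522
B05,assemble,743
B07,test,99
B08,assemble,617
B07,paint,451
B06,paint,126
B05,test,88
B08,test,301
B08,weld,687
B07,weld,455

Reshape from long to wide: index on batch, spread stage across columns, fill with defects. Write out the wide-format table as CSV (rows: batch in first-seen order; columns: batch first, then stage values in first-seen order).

Columns: batch plus the 4 distinct stage values (weld, assemble, paint, test).
For example, row B05 column weld takes defects=274 from the long row (B05, weld).

batch,weld,assemble,paint,test
B05,274,743,387,88
B07,455,929,451,99
B08,687,617,425,301
B06,502,203,126,522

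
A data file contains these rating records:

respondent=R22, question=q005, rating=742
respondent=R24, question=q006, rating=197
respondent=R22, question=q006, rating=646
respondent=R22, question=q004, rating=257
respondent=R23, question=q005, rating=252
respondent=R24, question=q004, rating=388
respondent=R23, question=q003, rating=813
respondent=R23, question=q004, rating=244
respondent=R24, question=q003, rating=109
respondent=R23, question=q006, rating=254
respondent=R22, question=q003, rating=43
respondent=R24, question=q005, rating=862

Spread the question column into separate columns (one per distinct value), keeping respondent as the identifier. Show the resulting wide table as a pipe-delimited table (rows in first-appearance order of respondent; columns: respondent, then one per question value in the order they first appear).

| respondent | q005 | q006 | q004 | q003 |
| R22 | 742 | 646 | 257 | 43 |
| R24 | 862 | 197 | 388 | 109 |
| R23 | 252 | 254 | 244 | 813 |

Columns: respondent plus the 4 distinct question values (q005, q006, q004, q003).
For example, row R22 column q005 takes rating=742 from the long row (R22, q005).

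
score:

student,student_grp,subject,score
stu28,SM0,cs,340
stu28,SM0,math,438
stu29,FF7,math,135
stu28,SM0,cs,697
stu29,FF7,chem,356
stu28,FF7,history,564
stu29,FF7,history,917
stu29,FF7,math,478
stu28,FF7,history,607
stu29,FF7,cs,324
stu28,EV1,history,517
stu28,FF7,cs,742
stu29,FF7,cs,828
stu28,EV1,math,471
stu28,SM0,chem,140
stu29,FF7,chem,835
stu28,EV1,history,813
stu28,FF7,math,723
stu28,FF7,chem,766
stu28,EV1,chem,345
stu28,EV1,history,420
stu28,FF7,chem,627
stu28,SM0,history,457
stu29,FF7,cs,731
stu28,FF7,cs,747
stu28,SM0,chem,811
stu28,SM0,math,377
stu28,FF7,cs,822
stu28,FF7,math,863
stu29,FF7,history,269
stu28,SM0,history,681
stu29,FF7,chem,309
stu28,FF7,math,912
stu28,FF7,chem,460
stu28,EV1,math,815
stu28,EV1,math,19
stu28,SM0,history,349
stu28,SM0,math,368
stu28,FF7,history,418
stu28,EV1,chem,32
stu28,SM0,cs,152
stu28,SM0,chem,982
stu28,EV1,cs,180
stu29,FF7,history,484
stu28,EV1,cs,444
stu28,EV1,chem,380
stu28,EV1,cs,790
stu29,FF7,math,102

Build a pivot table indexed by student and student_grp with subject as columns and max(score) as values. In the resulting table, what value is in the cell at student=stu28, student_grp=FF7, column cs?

Rows with student=stu28, student_grp=FF7 and subject=cs: score values are 742, 747, 822.
max(742, 747, 822) = 822.

822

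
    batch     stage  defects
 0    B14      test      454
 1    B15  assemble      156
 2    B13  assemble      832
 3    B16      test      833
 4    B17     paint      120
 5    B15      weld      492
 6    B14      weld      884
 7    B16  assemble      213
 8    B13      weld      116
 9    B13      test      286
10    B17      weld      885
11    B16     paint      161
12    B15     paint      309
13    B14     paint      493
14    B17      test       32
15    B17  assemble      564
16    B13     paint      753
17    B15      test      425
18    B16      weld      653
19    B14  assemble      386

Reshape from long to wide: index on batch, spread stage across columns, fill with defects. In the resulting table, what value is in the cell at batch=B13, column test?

286

Wide layout: rows indexed by batch, columns are the 4 distinct stage values (test, assemble, paint, weld).
Cell (batch=B13, stage=test) draws from the long row where batch=B13 and stage=test, which has defects=286.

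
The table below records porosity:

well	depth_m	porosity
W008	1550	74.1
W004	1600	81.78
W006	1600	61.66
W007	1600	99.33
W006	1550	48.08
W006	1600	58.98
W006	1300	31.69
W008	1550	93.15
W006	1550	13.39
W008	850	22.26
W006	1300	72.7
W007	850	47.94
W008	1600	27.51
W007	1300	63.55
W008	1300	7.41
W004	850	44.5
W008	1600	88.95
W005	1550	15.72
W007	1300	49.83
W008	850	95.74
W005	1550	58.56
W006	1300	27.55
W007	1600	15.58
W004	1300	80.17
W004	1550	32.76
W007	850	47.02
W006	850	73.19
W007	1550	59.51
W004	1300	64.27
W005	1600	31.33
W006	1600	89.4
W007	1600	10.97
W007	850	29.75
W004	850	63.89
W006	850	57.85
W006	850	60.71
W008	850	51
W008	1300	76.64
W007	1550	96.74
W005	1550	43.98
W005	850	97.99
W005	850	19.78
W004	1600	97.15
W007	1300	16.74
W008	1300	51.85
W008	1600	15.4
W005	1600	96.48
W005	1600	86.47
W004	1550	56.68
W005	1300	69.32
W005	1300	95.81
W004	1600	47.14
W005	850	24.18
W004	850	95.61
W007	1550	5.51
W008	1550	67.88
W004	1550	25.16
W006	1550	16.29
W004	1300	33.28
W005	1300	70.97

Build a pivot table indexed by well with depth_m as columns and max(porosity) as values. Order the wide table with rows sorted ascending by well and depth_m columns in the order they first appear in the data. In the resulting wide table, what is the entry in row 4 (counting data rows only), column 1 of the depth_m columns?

96.74

With rows sorted ascending by well, row 4 is well=W007. depth_m columns in first-appearance order: 1550, 1600, 1300, 850; column 1 is 1550.
Long rows with well=W007, depth_m=1550: max(59.51, 96.74, 5.51) = 96.74.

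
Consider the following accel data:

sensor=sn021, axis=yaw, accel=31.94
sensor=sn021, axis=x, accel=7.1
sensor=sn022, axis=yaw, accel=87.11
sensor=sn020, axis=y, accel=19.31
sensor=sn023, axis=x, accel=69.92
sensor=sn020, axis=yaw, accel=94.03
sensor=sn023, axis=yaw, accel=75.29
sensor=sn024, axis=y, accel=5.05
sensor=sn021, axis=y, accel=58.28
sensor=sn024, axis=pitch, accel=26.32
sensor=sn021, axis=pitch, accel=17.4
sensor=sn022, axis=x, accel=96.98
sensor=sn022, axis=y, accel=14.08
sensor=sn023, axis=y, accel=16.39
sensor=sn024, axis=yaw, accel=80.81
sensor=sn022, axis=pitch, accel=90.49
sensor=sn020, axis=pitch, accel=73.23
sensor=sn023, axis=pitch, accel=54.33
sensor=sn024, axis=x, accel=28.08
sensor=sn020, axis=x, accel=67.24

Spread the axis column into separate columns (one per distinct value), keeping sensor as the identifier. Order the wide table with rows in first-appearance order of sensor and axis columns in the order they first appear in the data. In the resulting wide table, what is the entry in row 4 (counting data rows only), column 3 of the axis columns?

With rows in first-appearance order of sensor, row 4 is sensor=sn023. axis columns in first-appearance order: yaw, x, y, pitch; column 3 is y.
Long rows with sensor=sn023, axis=y: accel = 16.39.

16.39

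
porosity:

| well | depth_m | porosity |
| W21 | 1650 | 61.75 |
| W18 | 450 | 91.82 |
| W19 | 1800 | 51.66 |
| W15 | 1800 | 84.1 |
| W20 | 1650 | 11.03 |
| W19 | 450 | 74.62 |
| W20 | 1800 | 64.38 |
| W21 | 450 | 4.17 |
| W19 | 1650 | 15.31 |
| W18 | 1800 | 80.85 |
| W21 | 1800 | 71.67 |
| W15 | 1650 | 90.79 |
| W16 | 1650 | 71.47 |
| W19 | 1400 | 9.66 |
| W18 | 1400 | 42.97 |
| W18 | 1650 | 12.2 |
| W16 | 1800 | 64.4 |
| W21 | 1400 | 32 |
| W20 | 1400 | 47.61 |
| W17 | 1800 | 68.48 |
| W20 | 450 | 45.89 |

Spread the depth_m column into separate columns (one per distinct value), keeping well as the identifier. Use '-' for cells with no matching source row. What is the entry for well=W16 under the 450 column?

No long-format row has well=W16 and depth_m=450, so the cell is -.

-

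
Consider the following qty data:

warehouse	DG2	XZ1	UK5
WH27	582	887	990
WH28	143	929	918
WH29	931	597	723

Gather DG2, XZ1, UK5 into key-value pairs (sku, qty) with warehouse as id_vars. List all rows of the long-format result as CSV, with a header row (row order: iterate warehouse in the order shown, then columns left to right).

Each (warehouse, column) pair becomes one row: 3 × 3 = 9 rows.
For example, (WH27, DG2) → qty=582.

warehouse,sku,qty
WH27,DG2,582
WH27,XZ1,887
WH27,UK5,990
WH28,DG2,143
WH28,XZ1,929
WH28,UK5,918
WH29,DG2,931
WH29,XZ1,597
WH29,UK5,723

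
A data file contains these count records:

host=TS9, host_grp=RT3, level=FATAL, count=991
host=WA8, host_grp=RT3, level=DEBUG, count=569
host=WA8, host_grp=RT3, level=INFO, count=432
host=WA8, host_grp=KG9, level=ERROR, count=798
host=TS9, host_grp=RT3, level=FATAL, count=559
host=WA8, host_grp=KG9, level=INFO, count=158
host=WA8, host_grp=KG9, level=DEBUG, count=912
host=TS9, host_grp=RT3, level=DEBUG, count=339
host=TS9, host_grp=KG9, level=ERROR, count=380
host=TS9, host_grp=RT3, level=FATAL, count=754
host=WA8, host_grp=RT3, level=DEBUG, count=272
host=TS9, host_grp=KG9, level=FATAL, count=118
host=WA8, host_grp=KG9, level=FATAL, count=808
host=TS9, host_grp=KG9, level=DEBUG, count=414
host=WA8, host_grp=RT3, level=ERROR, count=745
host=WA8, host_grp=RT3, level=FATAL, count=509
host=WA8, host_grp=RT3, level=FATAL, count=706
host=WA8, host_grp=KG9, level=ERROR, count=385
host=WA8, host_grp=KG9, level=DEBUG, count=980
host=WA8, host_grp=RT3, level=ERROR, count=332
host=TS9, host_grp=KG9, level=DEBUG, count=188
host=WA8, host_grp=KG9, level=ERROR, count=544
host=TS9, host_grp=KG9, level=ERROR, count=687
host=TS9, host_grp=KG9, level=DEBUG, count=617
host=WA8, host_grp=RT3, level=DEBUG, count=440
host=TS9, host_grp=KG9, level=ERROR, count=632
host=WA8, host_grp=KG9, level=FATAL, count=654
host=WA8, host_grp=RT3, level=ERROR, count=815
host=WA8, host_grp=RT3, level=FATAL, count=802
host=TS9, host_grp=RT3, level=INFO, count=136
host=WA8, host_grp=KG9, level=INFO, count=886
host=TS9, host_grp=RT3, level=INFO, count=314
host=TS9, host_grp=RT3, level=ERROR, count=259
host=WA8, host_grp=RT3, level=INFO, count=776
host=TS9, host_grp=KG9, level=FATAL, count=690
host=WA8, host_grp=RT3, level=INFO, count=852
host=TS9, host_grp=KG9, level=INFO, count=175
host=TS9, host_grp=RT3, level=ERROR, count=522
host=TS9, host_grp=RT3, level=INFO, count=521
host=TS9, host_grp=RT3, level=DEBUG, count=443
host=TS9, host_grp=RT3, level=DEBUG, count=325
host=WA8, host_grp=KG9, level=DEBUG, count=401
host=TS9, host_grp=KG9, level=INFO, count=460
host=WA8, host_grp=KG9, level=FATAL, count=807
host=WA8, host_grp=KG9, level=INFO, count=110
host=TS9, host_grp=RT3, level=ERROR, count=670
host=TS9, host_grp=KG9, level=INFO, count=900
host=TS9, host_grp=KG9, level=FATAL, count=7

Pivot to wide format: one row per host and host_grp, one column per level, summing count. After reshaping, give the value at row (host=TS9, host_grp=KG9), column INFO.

Rows with host=TS9, host_grp=KG9 and level=INFO: count values are 175, 460, 900.
175 + 460 + 900 = 1535.

1535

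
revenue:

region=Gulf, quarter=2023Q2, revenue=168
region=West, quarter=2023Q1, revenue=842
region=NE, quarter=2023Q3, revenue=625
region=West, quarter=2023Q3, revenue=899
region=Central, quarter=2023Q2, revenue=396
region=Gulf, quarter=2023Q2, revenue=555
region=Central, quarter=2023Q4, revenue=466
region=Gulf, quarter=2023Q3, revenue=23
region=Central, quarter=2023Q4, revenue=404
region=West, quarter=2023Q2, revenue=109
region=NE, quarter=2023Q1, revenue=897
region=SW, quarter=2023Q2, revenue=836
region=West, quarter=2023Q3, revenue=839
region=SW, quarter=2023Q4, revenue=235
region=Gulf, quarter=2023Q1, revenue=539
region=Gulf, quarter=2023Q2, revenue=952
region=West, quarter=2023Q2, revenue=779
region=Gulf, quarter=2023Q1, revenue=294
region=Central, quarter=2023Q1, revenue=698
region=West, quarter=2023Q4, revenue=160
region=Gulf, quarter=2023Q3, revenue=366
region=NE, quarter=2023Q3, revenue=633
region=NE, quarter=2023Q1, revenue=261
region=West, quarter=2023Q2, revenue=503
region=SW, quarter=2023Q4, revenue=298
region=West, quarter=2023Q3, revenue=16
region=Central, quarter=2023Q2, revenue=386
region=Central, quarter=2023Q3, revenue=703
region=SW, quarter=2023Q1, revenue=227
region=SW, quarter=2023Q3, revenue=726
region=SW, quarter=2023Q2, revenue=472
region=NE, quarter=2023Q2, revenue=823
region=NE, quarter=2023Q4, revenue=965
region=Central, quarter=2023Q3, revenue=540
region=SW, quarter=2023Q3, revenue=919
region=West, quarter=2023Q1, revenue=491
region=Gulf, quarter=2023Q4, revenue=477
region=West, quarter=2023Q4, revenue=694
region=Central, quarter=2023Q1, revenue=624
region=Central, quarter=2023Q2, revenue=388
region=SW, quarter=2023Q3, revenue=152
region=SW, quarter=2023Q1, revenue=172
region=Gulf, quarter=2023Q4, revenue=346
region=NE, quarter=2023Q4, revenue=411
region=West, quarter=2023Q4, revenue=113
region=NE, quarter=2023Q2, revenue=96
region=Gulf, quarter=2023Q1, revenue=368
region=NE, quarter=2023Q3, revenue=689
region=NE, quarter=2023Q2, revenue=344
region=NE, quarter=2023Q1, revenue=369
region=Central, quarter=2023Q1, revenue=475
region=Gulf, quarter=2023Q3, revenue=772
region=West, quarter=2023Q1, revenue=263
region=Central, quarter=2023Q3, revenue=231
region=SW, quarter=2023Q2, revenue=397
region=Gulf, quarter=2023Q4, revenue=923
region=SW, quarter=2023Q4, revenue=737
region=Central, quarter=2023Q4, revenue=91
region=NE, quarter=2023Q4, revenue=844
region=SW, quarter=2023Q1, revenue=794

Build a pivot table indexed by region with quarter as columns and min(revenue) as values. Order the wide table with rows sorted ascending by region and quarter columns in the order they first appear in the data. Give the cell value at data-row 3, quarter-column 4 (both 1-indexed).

With rows sorted ascending by region, row 3 is region=NE. quarter columns in first-appearance order: 2023Q2, 2023Q1, 2023Q3, 2023Q4; column 4 is 2023Q4.
Long rows with region=NE, quarter=2023Q4: min(965, 411, 844) = 411.

411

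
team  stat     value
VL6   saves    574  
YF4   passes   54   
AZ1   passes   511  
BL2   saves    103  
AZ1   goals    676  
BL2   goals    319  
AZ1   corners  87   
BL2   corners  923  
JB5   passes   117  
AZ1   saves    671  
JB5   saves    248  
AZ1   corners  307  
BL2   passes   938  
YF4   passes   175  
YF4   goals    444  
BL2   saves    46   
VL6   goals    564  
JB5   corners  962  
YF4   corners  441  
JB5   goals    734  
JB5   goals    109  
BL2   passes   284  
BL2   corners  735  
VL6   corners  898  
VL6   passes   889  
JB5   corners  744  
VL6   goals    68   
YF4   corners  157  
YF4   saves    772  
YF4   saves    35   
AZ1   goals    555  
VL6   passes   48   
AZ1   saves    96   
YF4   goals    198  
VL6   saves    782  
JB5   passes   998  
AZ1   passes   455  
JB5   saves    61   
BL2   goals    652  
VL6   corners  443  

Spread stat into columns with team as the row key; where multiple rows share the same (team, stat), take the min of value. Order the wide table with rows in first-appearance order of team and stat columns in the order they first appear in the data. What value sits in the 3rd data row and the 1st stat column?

With rows in first-appearance order of team, row 3 is team=AZ1. stat columns in first-appearance order: saves, passes, goals, corners; column 1 is saves.
Long rows with team=AZ1, stat=saves: min(671, 96) = 96.

96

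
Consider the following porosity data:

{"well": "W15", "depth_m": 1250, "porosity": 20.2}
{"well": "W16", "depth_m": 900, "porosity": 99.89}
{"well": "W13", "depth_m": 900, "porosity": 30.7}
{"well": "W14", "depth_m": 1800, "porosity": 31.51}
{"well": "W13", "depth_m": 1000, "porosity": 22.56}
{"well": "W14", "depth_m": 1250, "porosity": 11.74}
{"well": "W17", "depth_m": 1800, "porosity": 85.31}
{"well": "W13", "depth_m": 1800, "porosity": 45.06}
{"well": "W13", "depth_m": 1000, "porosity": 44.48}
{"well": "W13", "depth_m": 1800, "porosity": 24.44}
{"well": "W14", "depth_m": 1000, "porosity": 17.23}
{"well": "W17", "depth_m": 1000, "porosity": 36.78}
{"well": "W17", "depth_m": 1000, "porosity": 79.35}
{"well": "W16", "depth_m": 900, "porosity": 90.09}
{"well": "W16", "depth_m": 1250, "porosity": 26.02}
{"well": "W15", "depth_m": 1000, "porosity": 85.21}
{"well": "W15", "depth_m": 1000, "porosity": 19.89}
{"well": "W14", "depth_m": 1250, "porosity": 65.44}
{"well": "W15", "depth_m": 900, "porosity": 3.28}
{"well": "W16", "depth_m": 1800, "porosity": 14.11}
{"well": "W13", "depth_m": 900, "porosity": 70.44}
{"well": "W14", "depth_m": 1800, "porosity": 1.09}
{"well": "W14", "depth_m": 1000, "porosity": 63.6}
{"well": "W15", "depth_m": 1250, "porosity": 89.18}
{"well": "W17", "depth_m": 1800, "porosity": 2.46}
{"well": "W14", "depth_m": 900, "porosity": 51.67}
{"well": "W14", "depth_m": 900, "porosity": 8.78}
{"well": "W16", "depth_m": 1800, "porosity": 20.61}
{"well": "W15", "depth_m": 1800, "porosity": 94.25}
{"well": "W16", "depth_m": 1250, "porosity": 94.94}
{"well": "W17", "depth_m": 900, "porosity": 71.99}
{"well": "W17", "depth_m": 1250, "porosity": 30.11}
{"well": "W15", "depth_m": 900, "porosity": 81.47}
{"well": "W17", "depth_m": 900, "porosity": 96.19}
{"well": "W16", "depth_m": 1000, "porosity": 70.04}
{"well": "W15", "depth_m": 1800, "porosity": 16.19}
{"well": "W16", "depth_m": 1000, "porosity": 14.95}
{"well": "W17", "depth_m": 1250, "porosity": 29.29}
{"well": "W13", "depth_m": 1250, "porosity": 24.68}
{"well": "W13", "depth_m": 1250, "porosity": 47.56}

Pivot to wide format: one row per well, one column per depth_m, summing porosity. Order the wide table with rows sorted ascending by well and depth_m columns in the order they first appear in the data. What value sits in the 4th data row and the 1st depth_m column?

With rows sorted ascending by well, row 4 is well=W16. depth_m columns in first-appearance order: 1250, 900, 1800, 1000; column 1 is 1250.
Long rows with well=W16, depth_m=1250: 26.02 + 94.94 = 120.96.

120.96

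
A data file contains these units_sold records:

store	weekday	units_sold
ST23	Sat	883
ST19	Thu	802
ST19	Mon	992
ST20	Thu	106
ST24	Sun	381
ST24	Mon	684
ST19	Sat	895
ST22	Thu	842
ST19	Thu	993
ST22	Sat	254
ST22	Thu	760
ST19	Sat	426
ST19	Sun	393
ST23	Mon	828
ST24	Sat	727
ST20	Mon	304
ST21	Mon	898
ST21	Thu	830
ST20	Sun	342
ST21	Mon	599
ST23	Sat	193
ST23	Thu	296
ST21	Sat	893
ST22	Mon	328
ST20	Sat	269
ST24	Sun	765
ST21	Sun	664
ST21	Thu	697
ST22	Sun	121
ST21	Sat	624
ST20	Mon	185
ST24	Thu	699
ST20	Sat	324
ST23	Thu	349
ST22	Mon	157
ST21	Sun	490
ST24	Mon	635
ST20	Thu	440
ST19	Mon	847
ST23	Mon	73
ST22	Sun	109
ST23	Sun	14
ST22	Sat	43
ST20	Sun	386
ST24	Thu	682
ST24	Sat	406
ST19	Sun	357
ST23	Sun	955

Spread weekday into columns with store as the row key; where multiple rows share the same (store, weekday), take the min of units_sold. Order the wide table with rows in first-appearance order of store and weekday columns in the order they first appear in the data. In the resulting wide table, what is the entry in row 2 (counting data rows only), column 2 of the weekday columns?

802

With rows in first-appearance order of store, row 2 is store=ST19. weekday columns in first-appearance order: Sat, Thu, Mon, Sun; column 2 is Thu.
Long rows with store=ST19, weekday=Thu: min(802, 993) = 802.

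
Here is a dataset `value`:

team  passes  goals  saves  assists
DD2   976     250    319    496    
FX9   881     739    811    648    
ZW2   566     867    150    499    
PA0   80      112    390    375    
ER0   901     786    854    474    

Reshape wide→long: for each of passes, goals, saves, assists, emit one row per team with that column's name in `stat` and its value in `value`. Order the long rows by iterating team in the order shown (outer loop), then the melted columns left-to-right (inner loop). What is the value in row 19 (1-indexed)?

854

20 rows total (5 × 4). Row 19: index ⌊(19-1)/4⌋ = 4 into team → ER0; (19-1) mod 4 = 2 into the melted columns → saves.
So row 19 is (ER0, saves, 854); value = 854.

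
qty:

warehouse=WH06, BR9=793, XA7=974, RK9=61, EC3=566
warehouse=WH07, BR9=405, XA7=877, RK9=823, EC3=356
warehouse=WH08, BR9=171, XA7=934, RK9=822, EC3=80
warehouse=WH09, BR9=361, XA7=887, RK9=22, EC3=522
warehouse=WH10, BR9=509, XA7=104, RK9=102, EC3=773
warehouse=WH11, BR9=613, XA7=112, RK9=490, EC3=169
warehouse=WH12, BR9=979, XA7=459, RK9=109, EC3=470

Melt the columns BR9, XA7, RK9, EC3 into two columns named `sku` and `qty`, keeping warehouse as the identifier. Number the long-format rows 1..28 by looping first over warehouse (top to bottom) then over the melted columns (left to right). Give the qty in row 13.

361

28 rows total (7 × 4). Row 13: index ⌊(13-1)/4⌋ = 3 into warehouse → WH09; (13-1) mod 4 = 0 into the melted columns → BR9.
So row 13 is (WH09, BR9, 361); qty = 361.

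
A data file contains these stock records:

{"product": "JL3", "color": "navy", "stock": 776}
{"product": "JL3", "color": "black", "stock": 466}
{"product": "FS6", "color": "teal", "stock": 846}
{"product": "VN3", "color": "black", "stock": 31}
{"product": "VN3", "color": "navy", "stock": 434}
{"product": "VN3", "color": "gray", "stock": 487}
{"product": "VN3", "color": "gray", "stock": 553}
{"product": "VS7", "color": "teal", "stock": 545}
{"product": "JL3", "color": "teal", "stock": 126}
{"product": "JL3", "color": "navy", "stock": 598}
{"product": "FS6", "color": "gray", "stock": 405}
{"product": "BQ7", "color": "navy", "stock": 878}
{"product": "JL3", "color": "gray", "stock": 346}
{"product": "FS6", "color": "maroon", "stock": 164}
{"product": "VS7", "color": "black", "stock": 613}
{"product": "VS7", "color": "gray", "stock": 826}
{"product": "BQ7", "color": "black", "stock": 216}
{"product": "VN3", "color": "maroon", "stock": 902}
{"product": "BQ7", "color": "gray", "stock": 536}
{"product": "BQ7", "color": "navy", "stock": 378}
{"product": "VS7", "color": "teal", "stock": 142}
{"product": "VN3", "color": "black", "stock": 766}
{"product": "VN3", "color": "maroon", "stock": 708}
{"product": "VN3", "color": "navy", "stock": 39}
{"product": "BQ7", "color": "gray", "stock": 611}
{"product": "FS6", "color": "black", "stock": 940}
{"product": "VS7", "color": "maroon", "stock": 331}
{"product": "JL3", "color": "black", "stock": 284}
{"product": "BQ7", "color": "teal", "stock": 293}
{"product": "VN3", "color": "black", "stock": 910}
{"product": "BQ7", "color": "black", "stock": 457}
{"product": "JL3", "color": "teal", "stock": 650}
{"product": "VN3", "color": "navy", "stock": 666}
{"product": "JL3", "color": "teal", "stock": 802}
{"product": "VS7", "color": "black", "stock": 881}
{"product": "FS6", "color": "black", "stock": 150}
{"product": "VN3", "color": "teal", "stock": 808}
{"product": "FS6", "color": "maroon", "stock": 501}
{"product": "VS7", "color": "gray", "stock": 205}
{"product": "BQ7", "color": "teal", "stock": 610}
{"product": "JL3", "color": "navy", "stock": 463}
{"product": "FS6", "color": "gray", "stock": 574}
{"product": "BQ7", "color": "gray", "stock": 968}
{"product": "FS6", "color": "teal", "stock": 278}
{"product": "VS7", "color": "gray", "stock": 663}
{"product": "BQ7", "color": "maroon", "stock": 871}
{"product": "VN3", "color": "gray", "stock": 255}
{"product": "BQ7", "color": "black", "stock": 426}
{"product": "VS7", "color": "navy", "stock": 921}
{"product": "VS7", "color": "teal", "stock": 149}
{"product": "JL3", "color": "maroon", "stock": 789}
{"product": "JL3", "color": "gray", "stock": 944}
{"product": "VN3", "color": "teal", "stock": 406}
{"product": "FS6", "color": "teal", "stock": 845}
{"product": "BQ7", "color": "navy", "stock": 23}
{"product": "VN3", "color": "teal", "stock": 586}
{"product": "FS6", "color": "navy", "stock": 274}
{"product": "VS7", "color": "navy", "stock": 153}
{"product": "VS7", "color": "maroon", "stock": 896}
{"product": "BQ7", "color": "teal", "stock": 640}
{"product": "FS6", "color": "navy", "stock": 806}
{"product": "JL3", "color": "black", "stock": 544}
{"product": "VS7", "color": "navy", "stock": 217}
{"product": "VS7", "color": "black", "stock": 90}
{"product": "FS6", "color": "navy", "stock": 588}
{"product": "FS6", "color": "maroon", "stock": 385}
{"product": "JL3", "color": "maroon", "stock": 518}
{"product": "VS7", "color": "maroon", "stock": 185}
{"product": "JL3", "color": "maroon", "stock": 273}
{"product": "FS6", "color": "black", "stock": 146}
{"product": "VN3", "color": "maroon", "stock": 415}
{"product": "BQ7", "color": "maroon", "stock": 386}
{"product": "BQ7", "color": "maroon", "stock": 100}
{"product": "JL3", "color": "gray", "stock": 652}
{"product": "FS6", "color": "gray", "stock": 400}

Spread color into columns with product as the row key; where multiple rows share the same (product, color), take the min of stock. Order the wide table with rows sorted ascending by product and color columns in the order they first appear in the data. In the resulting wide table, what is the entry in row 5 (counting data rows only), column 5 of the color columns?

185

With rows sorted ascending by product, row 5 is product=VS7. color columns in first-appearance order: navy, black, teal, gray, maroon; column 5 is maroon.
Long rows with product=VS7, color=maroon: min(331, 896, 185) = 185.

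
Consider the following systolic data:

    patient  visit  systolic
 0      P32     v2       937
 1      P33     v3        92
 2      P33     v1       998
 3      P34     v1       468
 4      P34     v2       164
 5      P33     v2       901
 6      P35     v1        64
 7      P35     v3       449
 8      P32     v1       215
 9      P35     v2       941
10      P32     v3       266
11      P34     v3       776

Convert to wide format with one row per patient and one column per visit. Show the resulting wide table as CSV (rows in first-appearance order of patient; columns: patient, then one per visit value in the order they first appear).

patient,v2,v3,v1
P32,937,266,215
P33,901,92,998
P34,164,776,468
P35,941,449,64

Columns: patient plus the 3 distinct visit values (v2, v3, v1).
For example, row P32 column v2 takes systolic=937 from the long row (P32, v2).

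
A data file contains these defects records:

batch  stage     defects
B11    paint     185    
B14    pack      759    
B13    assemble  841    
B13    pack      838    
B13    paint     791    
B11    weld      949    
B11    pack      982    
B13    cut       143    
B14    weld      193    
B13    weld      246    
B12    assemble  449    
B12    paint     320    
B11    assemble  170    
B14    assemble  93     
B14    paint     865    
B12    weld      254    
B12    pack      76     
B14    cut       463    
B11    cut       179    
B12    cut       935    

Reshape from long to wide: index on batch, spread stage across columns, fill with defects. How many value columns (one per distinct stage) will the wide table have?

5

5 distinct stage values: cut, weld, pack, assemble, paint.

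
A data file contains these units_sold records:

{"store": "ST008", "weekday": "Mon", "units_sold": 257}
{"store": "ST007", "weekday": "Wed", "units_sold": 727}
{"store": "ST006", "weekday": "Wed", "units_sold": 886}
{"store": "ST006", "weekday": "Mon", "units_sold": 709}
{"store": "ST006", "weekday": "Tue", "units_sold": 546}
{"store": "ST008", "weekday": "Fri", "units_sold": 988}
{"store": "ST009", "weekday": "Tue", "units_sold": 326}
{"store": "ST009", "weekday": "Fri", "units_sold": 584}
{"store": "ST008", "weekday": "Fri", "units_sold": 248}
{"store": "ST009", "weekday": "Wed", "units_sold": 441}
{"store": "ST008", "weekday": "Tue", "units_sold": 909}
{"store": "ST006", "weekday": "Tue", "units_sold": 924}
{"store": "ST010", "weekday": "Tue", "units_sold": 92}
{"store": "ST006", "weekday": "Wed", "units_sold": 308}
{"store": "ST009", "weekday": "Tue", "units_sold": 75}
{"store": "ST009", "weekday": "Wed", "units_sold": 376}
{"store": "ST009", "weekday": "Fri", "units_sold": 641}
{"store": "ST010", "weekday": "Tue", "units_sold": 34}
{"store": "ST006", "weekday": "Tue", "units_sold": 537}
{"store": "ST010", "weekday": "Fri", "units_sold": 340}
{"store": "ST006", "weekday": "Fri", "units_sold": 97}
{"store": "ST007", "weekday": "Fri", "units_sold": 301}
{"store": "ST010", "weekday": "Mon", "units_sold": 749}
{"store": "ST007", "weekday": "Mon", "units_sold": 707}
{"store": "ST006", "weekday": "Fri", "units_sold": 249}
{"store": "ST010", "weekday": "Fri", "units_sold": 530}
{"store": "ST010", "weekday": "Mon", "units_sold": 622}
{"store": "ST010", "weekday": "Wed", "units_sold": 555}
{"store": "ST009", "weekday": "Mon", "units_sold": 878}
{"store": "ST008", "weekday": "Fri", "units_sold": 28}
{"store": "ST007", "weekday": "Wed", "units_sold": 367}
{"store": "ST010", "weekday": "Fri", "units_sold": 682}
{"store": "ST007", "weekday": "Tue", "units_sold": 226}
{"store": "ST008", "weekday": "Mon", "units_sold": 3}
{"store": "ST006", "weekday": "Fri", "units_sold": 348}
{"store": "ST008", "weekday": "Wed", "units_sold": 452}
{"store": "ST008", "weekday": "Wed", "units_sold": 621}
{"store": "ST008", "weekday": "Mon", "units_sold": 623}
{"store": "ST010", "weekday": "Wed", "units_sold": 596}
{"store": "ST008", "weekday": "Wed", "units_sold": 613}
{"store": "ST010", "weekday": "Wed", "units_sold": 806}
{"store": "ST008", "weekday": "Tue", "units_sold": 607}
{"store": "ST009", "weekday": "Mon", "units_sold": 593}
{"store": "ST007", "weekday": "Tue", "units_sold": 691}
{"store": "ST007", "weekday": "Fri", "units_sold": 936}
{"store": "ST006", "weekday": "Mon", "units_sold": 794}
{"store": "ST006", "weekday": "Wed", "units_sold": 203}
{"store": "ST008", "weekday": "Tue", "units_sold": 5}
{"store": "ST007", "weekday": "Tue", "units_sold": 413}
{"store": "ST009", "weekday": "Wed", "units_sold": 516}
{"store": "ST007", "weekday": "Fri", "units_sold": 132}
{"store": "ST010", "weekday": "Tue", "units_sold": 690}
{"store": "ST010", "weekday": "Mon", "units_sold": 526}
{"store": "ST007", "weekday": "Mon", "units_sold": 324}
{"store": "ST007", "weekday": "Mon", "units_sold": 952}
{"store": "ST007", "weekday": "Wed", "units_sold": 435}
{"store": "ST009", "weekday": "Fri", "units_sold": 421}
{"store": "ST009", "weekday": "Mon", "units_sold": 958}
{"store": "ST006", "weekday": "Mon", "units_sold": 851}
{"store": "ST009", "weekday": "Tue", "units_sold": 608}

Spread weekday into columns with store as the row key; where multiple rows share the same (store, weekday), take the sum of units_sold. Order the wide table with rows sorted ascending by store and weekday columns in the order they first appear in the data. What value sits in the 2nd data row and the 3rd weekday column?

With rows sorted ascending by store, row 2 is store=ST007. weekday columns in first-appearance order: Mon, Wed, Tue, Fri; column 3 is Tue.
Long rows with store=ST007, weekday=Tue: 226 + 691 + 413 = 1330.

1330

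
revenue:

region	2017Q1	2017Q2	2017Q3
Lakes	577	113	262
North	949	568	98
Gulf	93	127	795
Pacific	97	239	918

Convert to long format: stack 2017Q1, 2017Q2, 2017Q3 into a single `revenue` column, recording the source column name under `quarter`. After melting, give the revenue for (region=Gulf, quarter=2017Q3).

Unpivoting turns each (region, wide-column) pair into one long row.
The wide cell at row Gulf, column 2017Q3 holds 795, so the long row (Gulf, 2017Q3) has revenue=795.

795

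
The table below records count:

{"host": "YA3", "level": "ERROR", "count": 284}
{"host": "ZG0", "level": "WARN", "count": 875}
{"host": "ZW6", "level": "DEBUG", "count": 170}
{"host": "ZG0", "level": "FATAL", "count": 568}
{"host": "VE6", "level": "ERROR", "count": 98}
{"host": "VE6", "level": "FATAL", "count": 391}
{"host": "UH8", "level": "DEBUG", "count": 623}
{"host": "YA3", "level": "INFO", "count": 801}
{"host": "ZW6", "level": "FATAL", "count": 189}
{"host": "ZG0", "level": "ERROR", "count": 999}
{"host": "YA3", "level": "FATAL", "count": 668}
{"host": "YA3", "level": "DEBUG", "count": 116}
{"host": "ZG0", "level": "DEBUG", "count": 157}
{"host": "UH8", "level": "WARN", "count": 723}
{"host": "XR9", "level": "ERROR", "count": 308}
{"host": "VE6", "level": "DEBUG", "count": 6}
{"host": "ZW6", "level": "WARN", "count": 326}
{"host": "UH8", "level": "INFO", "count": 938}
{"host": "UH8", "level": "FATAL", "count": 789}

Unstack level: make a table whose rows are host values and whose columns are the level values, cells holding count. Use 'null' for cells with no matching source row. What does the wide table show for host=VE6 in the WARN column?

No long-format row has host=VE6 and level=WARN, so the cell is null.

null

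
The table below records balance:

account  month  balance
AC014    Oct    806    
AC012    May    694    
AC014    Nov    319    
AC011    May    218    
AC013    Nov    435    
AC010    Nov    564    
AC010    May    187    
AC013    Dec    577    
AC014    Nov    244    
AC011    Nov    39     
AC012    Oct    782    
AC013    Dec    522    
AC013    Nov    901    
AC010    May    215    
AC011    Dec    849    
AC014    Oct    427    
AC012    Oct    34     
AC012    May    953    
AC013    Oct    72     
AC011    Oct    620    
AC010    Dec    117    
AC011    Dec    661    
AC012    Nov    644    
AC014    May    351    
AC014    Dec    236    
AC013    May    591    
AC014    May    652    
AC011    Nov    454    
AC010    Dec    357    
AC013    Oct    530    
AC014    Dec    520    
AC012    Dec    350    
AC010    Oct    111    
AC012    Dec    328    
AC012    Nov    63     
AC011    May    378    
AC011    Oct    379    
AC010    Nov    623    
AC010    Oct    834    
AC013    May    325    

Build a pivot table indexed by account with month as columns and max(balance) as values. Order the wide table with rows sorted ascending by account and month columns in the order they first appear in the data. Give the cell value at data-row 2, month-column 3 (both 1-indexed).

454

With rows sorted ascending by account, row 2 is account=AC011. month columns in first-appearance order: Oct, May, Nov, Dec; column 3 is Nov.
Long rows with account=AC011, month=Nov: max(39, 454) = 454.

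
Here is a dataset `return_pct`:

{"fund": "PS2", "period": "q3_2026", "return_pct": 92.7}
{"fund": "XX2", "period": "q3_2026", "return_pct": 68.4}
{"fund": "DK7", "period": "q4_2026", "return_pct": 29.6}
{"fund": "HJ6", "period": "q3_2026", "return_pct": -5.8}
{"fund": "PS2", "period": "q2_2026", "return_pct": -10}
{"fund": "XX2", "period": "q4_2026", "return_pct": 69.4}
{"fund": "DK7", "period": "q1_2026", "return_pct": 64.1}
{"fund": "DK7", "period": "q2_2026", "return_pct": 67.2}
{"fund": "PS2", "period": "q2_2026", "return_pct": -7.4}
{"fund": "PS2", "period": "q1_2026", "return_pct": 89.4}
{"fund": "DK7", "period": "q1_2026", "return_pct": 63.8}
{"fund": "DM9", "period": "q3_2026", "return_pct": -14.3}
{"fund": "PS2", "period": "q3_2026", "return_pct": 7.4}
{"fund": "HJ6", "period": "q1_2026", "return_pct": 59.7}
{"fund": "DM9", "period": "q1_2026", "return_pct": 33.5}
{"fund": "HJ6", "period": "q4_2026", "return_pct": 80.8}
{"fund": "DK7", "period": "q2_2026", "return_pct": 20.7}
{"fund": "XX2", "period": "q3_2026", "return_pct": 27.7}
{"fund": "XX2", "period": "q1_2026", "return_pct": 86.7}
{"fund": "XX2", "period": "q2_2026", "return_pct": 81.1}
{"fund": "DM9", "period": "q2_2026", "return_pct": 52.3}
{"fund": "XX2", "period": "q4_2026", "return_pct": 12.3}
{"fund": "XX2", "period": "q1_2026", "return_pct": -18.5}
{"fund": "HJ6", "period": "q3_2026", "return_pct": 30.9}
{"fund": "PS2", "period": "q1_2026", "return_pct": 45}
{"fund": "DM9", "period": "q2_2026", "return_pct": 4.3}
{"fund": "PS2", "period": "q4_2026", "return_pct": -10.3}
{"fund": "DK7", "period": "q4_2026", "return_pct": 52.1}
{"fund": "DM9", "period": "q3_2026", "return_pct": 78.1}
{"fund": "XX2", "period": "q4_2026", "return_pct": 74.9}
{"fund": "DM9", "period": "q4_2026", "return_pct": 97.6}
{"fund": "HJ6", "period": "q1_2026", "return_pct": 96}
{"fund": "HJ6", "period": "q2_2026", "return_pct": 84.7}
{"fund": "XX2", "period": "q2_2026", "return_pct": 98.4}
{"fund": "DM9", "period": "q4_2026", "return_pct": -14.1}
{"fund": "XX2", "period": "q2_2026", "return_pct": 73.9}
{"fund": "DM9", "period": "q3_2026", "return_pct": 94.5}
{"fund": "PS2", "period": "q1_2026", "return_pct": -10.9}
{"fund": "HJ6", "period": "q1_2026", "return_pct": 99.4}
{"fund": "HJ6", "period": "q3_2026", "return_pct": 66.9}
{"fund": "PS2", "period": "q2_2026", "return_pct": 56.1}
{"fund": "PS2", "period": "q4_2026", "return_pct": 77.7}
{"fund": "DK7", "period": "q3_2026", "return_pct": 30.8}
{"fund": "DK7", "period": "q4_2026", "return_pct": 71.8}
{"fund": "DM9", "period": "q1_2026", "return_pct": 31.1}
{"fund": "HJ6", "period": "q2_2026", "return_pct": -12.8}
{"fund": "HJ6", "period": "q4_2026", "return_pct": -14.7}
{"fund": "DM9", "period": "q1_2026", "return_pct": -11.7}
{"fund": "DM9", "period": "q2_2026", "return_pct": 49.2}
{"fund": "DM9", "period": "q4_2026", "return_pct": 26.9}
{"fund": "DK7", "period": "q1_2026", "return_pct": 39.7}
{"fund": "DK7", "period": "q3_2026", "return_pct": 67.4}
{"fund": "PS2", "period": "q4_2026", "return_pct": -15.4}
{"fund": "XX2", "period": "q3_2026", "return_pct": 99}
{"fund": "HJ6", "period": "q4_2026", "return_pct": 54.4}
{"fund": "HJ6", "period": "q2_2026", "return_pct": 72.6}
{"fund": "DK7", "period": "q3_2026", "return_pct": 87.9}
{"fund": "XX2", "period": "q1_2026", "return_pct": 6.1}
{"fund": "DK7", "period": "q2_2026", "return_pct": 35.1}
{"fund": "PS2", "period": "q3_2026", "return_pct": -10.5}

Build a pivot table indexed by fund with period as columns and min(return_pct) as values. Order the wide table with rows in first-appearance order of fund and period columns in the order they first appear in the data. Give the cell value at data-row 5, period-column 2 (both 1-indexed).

With rows in first-appearance order of fund, row 5 is fund=DM9. period columns in first-appearance order: q3_2026, q4_2026, q2_2026, q1_2026; column 2 is q4_2026.
Long rows with fund=DM9, period=q4_2026: min(97.6, -14.1, 26.9) = -14.1.

-14.1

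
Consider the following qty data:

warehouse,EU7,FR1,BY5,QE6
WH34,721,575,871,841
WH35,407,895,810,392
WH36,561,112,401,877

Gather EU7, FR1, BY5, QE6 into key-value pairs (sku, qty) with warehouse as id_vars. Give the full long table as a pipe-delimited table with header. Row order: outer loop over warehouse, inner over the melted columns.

| warehouse | sku | qty |
| WH34 | EU7 | 721 |
| WH34 | FR1 | 575 |
| WH34 | BY5 | 871 |
| WH34 | QE6 | 841 |
| WH35 | EU7 | 407 |
| WH35 | FR1 | 895 |
| WH35 | BY5 | 810 |
| WH35 | QE6 | 392 |
| WH36 | EU7 | 561 |
| WH36 | FR1 | 112 |
| WH36 | BY5 | 401 |
| WH36 | QE6 | 877 |

Each (warehouse, column) pair becomes one row: 3 × 4 = 12 rows.
For example, (WH34, EU7) → qty=721.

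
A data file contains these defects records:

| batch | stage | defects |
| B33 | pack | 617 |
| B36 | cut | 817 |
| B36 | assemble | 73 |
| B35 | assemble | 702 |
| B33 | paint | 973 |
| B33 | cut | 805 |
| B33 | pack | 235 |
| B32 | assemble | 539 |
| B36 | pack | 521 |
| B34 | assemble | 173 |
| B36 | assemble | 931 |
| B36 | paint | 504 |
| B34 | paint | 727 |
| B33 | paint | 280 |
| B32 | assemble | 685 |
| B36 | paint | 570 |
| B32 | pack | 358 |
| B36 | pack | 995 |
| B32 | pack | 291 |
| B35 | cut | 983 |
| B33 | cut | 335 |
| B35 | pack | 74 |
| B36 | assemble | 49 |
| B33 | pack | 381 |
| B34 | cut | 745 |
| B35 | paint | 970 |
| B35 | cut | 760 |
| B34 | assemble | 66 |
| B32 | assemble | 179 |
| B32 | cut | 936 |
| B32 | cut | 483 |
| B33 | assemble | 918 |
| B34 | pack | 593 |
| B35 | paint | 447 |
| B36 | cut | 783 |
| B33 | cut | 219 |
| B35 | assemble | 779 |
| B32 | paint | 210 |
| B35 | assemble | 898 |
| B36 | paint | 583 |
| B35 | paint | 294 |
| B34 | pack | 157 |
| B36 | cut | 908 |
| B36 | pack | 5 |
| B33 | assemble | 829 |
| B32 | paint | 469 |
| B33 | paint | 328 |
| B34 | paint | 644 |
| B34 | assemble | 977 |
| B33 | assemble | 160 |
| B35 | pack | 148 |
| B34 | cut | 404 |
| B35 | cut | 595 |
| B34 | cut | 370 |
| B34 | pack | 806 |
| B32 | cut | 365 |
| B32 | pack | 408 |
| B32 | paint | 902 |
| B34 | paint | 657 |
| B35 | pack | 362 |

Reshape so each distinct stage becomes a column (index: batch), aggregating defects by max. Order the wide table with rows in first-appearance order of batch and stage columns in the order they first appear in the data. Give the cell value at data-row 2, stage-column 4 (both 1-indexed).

With rows in first-appearance order of batch, row 2 is batch=B36. stage columns in first-appearance order: pack, cut, assemble, paint; column 4 is paint.
Long rows with batch=B36, stage=paint: max(504, 570, 583) = 583.

583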